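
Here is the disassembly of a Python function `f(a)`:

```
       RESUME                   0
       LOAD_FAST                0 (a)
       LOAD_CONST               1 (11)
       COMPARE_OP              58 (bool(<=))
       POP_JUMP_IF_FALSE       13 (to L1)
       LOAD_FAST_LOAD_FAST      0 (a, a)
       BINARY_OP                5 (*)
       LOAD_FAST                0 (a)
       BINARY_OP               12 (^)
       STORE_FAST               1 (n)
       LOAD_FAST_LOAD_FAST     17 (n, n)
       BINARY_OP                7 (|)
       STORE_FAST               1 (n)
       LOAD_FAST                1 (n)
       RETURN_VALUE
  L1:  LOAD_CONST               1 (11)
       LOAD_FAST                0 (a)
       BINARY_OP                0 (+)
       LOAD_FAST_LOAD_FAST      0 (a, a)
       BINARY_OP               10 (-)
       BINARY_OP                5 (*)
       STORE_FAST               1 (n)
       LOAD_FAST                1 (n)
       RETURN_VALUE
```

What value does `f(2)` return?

6

LOAD_FAST a → push 2. Stack: [2]
LOAD_CONST → push 11. Stack: [2, 11]
COMPARE_OP bool(<=) → 2 vs 11 = True. Stack: [True]
POP_JUMP_IF_FALSE → pop True; no jump. Stack: []
LOAD_FAST_LOAD_FAST a,a → push 2,2. Stack: [2, 2]
BINARY_OP * → 2 * 2 = 4. Stack: [4]
LOAD_FAST a → push 2. Stack: [4, 2]
BINARY_OP ^ → 4 ^ 2 = 6. Stack: [6]
STORE_FAST n → n=6. Stack: []
LOAD_FAST_LOAD_FAST n,n → push 6,6. Stack: [6, 6]
BINARY_OP | → 6 | 6 = 6. Stack: [6]
STORE_FAST n → n=6. Stack: []
LOAD_FAST n → push 6. Stack: [6]
RETURN_VALUE → return 6.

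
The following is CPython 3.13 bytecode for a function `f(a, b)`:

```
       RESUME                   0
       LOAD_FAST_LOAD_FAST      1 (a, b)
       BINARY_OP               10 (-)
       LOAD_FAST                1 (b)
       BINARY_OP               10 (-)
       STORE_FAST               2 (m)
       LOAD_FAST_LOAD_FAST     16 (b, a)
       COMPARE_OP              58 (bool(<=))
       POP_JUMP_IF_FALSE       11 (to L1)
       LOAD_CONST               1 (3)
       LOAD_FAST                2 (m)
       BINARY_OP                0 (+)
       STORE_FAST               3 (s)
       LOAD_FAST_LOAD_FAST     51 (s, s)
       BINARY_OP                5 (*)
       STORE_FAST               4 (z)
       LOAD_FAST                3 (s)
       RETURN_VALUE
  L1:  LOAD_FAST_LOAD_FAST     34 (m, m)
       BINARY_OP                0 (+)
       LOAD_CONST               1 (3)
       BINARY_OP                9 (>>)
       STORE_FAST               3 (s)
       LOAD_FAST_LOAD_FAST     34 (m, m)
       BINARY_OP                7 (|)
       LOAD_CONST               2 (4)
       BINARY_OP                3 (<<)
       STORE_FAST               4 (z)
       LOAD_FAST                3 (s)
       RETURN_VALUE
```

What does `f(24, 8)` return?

LOAD_FAST_LOAD_FAST a,b → push 24,8. Stack: [24, 8]
BINARY_OP - → 24 - 8 = 16. Stack: [16]
LOAD_FAST b → push 8. Stack: [16, 8]
BINARY_OP - → 16 - 8 = 8. Stack: [8]
STORE_FAST m → m=8. Stack: []
LOAD_FAST_LOAD_FAST b,a → push 8,24. Stack: [8, 24]
COMPARE_OP bool(<=) → 8 vs 24 = True. Stack: [True]
POP_JUMP_IF_FALSE → pop True; no jump. Stack: []
LOAD_CONST → push 3. Stack: [3]
LOAD_FAST m → push 8. Stack: [3, 8]
BINARY_OP + → 3 + 8 = 11. Stack: [11]
STORE_FAST s → s=11. Stack: []
LOAD_FAST_LOAD_FAST s,s → push 11,11. Stack: [11, 11]
BINARY_OP * → 11 * 11 = 121. Stack: [121]
STORE_FAST z → z=121. Stack: []
LOAD_FAST s → push 11. Stack: [11]
RETURN_VALUE → return 11.

11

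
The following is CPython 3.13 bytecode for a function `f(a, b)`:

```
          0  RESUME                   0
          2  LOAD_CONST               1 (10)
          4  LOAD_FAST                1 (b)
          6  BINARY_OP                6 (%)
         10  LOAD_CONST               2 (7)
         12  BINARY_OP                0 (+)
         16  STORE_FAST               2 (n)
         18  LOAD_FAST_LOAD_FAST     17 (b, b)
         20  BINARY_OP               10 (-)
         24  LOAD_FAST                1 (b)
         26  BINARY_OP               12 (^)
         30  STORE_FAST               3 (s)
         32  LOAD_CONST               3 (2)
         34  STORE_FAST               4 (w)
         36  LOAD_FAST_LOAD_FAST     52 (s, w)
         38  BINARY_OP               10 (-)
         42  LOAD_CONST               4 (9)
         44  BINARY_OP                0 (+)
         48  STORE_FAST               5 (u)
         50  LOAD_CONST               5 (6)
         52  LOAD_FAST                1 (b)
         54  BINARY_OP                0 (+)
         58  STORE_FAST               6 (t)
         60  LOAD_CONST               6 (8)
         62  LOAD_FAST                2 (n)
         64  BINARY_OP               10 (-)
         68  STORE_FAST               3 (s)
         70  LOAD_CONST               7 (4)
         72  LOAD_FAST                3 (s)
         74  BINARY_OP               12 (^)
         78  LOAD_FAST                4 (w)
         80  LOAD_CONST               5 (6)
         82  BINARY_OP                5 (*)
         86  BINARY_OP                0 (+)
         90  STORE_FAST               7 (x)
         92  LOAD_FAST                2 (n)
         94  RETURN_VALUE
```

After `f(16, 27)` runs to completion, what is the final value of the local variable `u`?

34

LOAD_CONST → push 10. Stack: [10]
LOAD_FAST b → push 27. Stack: [10, 27]
BINARY_OP % → 10 % 27 = 10. Stack: [10]
LOAD_CONST → push 7. Stack: [10, 7]
BINARY_OP + → 10 + 7 = 17. Stack: [17]
STORE_FAST n → n=17. Stack: []
LOAD_FAST_LOAD_FAST b,b → push 27,27. Stack: [27, 27]
BINARY_OP - → 27 - 27 = 0. Stack: [0]
LOAD_FAST b → push 27. Stack: [0, 27]
BINARY_OP ^ → 0 ^ 27 = 27. Stack: [27]
STORE_FAST s → s=27. Stack: []
LOAD_CONST → push 2. Stack: [2]
STORE_FAST w → w=2. Stack: []
LOAD_FAST_LOAD_FAST s,w → push 27,2. Stack: [27, 2]
BINARY_OP - → 27 - 2 = 25. Stack: [25]
LOAD_CONST → push 9. Stack: [25, 9]
BINARY_OP + → 25 + 9 = 34. Stack: [34]
STORE_FAST u → u=34. Stack: []
LOAD_CONST → push 6. Stack: [6]
LOAD_FAST b → push 27. Stack: [6, 27]
BINARY_OP + → 6 + 27 = 33. Stack: [33]
STORE_FAST t → t=33. Stack: []
LOAD_CONST → push 8. Stack: [8]
LOAD_FAST n → push 17. Stack: [8, 17]
BINARY_OP - → 8 - 17 = -9. Stack: [-9]
STORE_FAST s → s=-9. Stack: []
LOAD_CONST → push 4. Stack: [4]
LOAD_FAST s → push -9. Stack: [4, -9]
BINARY_OP ^ → 4 ^ -9 = -13. Stack: [-13]
LOAD_FAST w → push 2. Stack: [-13, 2]
LOAD_CONST → push 6. Stack: [-13, 2, 6]
BINARY_OP * → 2 * 6 = 12. Stack: [-13, 12]
BINARY_OP + → -13 + 12 = -1. Stack: [-1]
STORE_FAST x → x=-1. Stack: []
LOAD_FAST n → push 17. Stack: [17]
RETURN_VALUE → return 17.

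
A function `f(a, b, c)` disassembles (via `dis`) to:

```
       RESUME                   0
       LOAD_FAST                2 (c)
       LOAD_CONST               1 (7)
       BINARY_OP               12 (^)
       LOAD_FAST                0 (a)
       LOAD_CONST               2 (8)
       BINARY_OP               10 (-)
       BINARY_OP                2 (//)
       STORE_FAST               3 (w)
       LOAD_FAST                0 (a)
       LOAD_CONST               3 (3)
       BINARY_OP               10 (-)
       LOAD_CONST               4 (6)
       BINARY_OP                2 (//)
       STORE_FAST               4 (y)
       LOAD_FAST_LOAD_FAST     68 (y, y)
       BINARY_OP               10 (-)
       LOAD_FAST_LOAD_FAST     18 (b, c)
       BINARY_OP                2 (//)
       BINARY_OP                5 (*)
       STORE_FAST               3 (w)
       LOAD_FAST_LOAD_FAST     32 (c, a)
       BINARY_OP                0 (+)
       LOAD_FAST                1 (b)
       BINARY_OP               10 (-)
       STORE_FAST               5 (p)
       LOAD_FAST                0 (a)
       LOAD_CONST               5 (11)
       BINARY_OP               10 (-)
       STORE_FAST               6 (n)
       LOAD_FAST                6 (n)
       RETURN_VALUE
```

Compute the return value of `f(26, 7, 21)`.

LOAD_FAST c → push 21. Stack: [21]
LOAD_CONST → push 7. Stack: [21, 7]
BINARY_OP ^ → 21 ^ 7 = 18. Stack: [18]
LOAD_FAST a → push 26. Stack: [18, 26]
LOAD_CONST → push 8. Stack: [18, 26, 8]
BINARY_OP - → 26 - 8 = 18. Stack: [18, 18]
BINARY_OP // → 18 // 18 = 1. Stack: [1]
STORE_FAST w → w=1. Stack: []
LOAD_FAST a → push 26. Stack: [26]
LOAD_CONST → push 3. Stack: [26, 3]
BINARY_OP - → 26 - 3 = 23. Stack: [23]
LOAD_CONST → push 6. Stack: [23, 6]
BINARY_OP // → 23 // 6 = 3. Stack: [3]
STORE_FAST y → y=3. Stack: []
LOAD_FAST_LOAD_FAST y,y → push 3,3. Stack: [3, 3]
BINARY_OP - → 3 - 3 = 0. Stack: [0]
LOAD_FAST_LOAD_FAST b,c → push 7,21. Stack: [0, 7, 21]
BINARY_OP // → 7 // 21 = 0. Stack: [0, 0]
BINARY_OP * → 0 * 0 = 0. Stack: [0]
STORE_FAST w → w=0. Stack: []
LOAD_FAST_LOAD_FAST c,a → push 21,26. Stack: [21, 26]
BINARY_OP + → 21 + 26 = 47. Stack: [47]
LOAD_FAST b → push 7. Stack: [47, 7]
BINARY_OP - → 47 - 7 = 40. Stack: [40]
STORE_FAST p → p=40. Stack: []
LOAD_FAST a → push 26. Stack: [26]
LOAD_CONST → push 11. Stack: [26, 11]
BINARY_OP - → 26 - 11 = 15. Stack: [15]
STORE_FAST n → n=15. Stack: []
LOAD_FAST n → push 15. Stack: [15]
RETURN_VALUE → return 15.

15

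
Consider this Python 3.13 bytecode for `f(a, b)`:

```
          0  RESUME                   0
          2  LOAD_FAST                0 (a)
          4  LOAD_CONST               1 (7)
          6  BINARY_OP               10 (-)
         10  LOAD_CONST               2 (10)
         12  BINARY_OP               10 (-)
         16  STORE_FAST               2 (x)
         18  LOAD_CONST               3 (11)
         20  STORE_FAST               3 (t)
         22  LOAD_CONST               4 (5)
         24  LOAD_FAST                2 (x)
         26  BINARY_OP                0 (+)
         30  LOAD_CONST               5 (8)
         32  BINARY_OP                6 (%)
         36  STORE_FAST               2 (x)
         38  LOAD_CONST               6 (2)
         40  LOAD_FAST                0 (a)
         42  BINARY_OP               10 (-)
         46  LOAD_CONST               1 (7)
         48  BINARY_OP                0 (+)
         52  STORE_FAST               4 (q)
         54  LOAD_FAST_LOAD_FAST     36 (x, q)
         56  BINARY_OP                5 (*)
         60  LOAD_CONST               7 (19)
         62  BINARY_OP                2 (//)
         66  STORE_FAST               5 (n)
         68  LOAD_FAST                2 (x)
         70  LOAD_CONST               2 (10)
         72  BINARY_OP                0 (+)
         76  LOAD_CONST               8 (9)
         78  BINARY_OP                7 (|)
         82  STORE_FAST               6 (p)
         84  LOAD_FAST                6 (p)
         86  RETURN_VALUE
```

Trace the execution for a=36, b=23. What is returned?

11

LOAD_FAST a → push 36. Stack: [36]
LOAD_CONST → push 7. Stack: [36, 7]
BINARY_OP - → 36 - 7 = 29. Stack: [29]
LOAD_CONST → push 10. Stack: [29, 10]
BINARY_OP - → 29 - 10 = 19. Stack: [19]
STORE_FAST x → x=19. Stack: []
LOAD_CONST → push 11. Stack: [11]
STORE_FAST t → t=11. Stack: []
LOAD_CONST → push 5. Stack: [5]
LOAD_FAST x → push 19. Stack: [5, 19]
BINARY_OP + → 5 + 19 = 24. Stack: [24]
LOAD_CONST → push 8. Stack: [24, 8]
BINARY_OP % → 24 % 8 = 0. Stack: [0]
STORE_FAST x → x=0. Stack: []
LOAD_CONST → push 2. Stack: [2]
LOAD_FAST a → push 36. Stack: [2, 36]
BINARY_OP - → 2 - 36 = -34. Stack: [-34]
LOAD_CONST → push 7. Stack: [-34, 7]
BINARY_OP + → -34 + 7 = -27. Stack: [-27]
STORE_FAST q → q=-27. Stack: []
LOAD_FAST_LOAD_FAST x,q → push 0,-27. Stack: [0, -27]
BINARY_OP * → 0 * -27 = 0. Stack: [0]
LOAD_CONST → push 19. Stack: [0, 19]
BINARY_OP // → 0 // 19 = 0. Stack: [0]
STORE_FAST n → n=0. Stack: []
LOAD_FAST x → push 0. Stack: [0]
LOAD_CONST → push 10. Stack: [0, 10]
BINARY_OP + → 0 + 10 = 10. Stack: [10]
LOAD_CONST → push 9. Stack: [10, 9]
BINARY_OP | → 10 | 9 = 11. Stack: [11]
STORE_FAST p → p=11. Stack: []
LOAD_FAST p → push 11. Stack: [11]
RETURN_VALUE → return 11.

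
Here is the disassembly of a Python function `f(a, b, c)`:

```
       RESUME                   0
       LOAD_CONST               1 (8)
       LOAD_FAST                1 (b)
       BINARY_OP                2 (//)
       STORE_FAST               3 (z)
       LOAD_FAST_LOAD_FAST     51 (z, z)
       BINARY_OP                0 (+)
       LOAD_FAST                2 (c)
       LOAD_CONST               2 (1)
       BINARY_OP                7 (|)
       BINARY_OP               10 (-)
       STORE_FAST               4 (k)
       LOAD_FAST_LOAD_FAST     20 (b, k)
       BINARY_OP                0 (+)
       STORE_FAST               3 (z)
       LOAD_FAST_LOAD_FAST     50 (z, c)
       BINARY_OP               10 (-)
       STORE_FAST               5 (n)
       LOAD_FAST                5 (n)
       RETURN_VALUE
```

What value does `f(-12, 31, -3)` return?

LOAD_CONST → push 8. Stack: [8]
LOAD_FAST b → push 31. Stack: [8, 31]
BINARY_OP // → 8 // 31 = 0. Stack: [0]
STORE_FAST z → z=0. Stack: []
LOAD_FAST_LOAD_FAST z,z → push 0,0. Stack: [0, 0]
BINARY_OP + → 0 + 0 = 0. Stack: [0]
LOAD_FAST c → push -3. Stack: [0, -3]
LOAD_CONST → push 1. Stack: [0, -3, 1]
BINARY_OP | → -3 | 1 = -3. Stack: [0, -3]
BINARY_OP - → 0 - -3 = 3. Stack: [3]
STORE_FAST k → k=3. Stack: []
LOAD_FAST_LOAD_FAST b,k → push 31,3. Stack: [31, 3]
BINARY_OP + → 31 + 3 = 34. Stack: [34]
STORE_FAST z → z=34. Stack: []
LOAD_FAST_LOAD_FAST z,c → push 34,-3. Stack: [34, -3]
BINARY_OP - → 34 - -3 = 37. Stack: [37]
STORE_FAST n → n=37. Stack: []
LOAD_FAST n → push 37. Stack: [37]
RETURN_VALUE → return 37.

37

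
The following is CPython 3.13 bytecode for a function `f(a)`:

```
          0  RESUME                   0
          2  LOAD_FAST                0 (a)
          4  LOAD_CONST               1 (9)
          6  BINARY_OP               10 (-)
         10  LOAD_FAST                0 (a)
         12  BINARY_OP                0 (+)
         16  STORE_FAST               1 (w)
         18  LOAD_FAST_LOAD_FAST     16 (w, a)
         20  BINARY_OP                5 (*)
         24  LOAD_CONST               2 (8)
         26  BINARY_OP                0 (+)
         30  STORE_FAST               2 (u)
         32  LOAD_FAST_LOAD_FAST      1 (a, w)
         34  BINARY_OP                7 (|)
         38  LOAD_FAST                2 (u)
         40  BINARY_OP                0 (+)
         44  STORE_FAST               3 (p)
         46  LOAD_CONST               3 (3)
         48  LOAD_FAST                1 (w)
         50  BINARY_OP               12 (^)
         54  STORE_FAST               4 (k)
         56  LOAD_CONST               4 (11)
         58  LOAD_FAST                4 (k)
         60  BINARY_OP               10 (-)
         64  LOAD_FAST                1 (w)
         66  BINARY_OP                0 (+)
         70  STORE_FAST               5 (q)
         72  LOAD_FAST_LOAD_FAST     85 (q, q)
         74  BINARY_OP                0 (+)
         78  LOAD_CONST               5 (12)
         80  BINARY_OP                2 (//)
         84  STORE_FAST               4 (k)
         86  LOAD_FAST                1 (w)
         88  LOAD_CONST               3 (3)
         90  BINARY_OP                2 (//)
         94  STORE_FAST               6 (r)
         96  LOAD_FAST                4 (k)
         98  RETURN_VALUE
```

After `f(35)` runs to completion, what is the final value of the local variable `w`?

LOAD_FAST a → push 35. Stack: [35]
LOAD_CONST → push 9. Stack: [35, 9]
BINARY_OP - → 35 - 9 = 26. Stack: [26]
LOAD_FAST a → push 35. Stack: [26, 35]
BINARY_OP + → 26 + 35 = 61. Stack: [61]
STORE_FAST w → w=61. Stack: []
LOAD_FAST_LOAD_FAST w,a → push 61,35. Stack: [61, 35]
BINARY_OP * → 61 * 35 = 2135. Stack: [2135]
LOAD_CONST → push 8. Stack: [2135, 8]
BINARY_OP + → 2135 + 8 = 2143. Stack: [2143]
STORE_FAST u → u=2143. Stack: []
LOAD_FAST_LOAD_FAST a,w → push 35,61. Stack: [35, 61]
BINARY_OP | → 35 | 61 = 63. Stack: [63]
LOAD_FAST u → push 2143. Stack: [63, 2143]
BINARY_OP + → 63 + 2143 = 2206. Stack: [2206]
STORE_FAST p → p=2206. Stack: []
LOAD_CONST → push 3. Stack: [3]
LOAD_FAST w → push 61. Stack: [3, 61]
BINARY_OP ^ → 3 ^ 61 = 62. Stack: [62]
STORE_FAST k → k=62. Stack: []
LOAD_CONST → push 11. Stack: [11]
LOAD_FAST k → push 62. Stack: [11, 62]
BINARY_OP - → 11 - 62 = -51. Stack: [-51]
LOAD_FAST w → push 61. Stack: [-51, 61]
BINARY_OP + → -51 + 61 = 10. Stack: [10]
STORE_FAST q → q=10. Stack: []
LOAD_FAST_LOAD_FAST q,q → push 10,10. Stack: [10, 10]
BINARY_OP + → 10 + 10 = 20. Stack: [20]
LOAD_CONST → push 12. Stack: [20, 12]
BINARY_OP // → 20 // 12 = 1. Stack: [1]
STORE_FAST k → k=1. Stack: []
LOAD_FAST w → push 61. Stack: [61]
LOAD_CONST → push 3. Stack: [61, 3]
BINARY_OP // → 61 // 3 = 20. Stack: [20]
STORE_FAST r → r=20. Stack: []
LOAD_FAST k → push 1. Stack: [1]
RETURN_VALUE → return 1.

61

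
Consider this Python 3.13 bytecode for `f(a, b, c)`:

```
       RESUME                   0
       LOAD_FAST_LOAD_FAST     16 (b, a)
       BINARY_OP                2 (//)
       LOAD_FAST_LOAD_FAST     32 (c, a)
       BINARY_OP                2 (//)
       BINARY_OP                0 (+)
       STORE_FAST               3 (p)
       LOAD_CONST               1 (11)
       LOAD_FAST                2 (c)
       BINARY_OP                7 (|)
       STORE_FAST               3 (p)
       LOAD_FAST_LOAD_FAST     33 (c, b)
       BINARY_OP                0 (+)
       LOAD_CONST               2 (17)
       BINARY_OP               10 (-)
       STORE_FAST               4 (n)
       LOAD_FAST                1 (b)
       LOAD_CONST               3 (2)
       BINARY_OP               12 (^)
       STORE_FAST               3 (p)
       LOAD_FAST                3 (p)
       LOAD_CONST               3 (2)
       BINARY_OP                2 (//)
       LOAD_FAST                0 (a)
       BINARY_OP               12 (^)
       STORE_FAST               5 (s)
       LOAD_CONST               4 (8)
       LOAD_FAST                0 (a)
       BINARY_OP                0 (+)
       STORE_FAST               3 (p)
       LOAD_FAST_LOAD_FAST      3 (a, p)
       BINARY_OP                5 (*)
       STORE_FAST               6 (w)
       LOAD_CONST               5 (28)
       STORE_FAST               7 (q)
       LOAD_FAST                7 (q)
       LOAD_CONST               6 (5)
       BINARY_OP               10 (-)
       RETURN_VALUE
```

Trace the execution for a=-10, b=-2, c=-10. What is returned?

LOAD_FAST_LOAD_FAST b,a → push -2,-10. Stack: [-2, -10]
BINARY_OP // → -2 // -10 = 0. Stack: [0]
LOAD_FAST_LOAD_FAST c,a → push -10,-10. Stack: [0, -10, -10]
BINARY_OP // → -10 // -10 = 1. Stack: [0, 1]
BINARY_OP + → 0 + 1 = 1. Stack: [1]
STORE_FAST p → p=1. Stack: []
LOAD_CONST → push 11. Stack: [11]
LOAD_FAST c → push -10. Stack: [11, -10]
BINARY_OP | → 11 | -10 = -1. Stack: [-1]
STORE_FAST p → p=-1. Stack: []
LOAD_FAST_LOAD_FAST c,b → push -10,-2. Stack: [-10, -2]
BINARY_OP + → -10 + -2 = -12. Stack: [-12]
LOAD_CONST → push 17. Stack: [-12, 17]
BINARY_OP - → -12 - 17 = -29. Stack: [-29]
STORE_FAST n → n=-29. Stack: []
LOAD_FAST b → push -2. Stack: [-2]
LOAD_CONST → push 2. Stack: [-2, 2]
BINARY_OP ^ → -2 ^ 2 = -4. Stack: [-4]
STORE_FAST p → p=-4. Stack: []
LOAD_FAST p → push -4. Stack: [-4]
LOAD_CONST → push 2. Stack: [-4, 2]
BINARY_OP // → -4 // 2 = -2. Stack: [-2]
LOAD_FAST a → push -10. Stack: [-2, -10]
BINARY_OP ^ → -2 ^ -10 = 8. Stack: [8]
STORE_FAST s → s=8. Stack: []
LOAD_CONST → push 8. Stack: [8]
LOAD_FAST a → push -10. Stack: [8, -10]
BINARY_OP + → 8 + -10 = -2. Stack: [-2]
STORE_FAST p → p=-2. Stack: []
LOAD_FAST_LOAD_FAST a,p → push -10,-2. Stack: [-10, -2]
BINARY_OP * → -10 * -2 = 20. Stack: [20]
STORE_FAST w → w=20. Stack: []
LOAD_CONST → push 28. Stack: [28]
STORE_FAST q → q=28. Stack: []
LOAD_FAST q → push 28. Stack: [28]
LOAD_CONST → push 5. Stack: [28, 5]
BINARY_OP - → 28 - 5 = 23. Stack: [23]
RETURN_VALUE → return 23.

23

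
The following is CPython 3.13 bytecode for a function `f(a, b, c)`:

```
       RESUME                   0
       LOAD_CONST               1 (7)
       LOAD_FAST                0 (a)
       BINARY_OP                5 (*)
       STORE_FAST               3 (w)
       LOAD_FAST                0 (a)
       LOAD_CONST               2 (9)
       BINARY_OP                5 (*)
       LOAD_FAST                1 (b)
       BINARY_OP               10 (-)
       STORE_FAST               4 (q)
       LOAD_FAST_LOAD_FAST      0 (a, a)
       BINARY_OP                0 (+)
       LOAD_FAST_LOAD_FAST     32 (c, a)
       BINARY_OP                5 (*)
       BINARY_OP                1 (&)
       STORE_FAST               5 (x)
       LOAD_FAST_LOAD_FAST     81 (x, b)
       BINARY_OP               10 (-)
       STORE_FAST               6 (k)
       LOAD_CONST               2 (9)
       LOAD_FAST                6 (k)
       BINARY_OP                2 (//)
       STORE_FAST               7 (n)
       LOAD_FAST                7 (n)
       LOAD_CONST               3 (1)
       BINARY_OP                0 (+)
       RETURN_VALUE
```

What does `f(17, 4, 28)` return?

LOAD_CONST → push 7. Stack: [7]
LOAD_FAST a → push 17. Stack: [7, 17]
BINARY_OP * → 7 * 17 = 119. Stack: [119]
STORE_FAST w → w=119. Stack: []
LOAD_FAST a → push 17. Stack: [17]
LOAD_CONST → push 9. Stack: [17, 9]
BINARY_OP * → 17 * 9 = 153. Stack: [153]
LOAD_FAST b → push 4. Stack: [153, 4]
BINARY_OP - → 153 - 4 = 149. Stack: [149]
STORE_FAST q → q=149. Stack: []
LOAD_FAST_LOAD_FAST a,a → push 17,17. Stack: [17, 17]
BINARY_OP + → 17 + 17 = 34. Stack: [34]
LOAD_FAST_LOAD_FAST c,a → push 28,17. Stack: [34, 28, 17]
BINARY_OP * → 28 * 17 = 476. Stack: [34, 476]
BINARY_OP & → 34 & 476 = 0. Stack: [0]
STORE_FAST x → x=0. Stack: []
LOAD_FAST_LOAD_FAST x,b → push 0,4. Stack: [0, 4]
BINARY_OP - → 0 - 4 = -4. Stack: [-4]
STORE_FAST k → k=-4. Stack: []
LOAD_CONST → push 9. Stack: [9]
LOAD_FAST k → push -4. Stack: [9, -4]
BINARY_OP // → 9 // -4 = -3. Stack: [-3]
STORE_FAST n → n=-3. Stack: []
LOAD_FAST n → push -3. Stack: [-3]
LOAD_CONST → push 1. Stack: [-3, 1]
BINARY_OP + → -3 + 1 = -2. Stack: [-2]
RETURN_VALUE → return -2.

-2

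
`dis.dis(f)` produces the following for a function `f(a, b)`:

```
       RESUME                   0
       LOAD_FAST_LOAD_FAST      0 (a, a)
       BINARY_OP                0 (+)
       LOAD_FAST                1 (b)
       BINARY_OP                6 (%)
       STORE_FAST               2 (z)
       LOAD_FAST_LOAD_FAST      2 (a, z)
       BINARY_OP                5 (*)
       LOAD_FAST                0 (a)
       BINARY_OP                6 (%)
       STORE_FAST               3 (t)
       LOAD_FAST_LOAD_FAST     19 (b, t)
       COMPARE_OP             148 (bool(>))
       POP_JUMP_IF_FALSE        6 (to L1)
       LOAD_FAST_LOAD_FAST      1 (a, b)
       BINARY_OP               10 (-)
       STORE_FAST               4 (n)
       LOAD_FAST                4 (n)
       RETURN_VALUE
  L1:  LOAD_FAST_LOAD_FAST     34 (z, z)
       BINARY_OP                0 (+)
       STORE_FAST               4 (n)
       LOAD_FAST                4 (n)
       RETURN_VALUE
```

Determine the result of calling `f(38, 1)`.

LOAD_FAST_LOAD_FAST a,a → push 38,38. Stack: [38, 38]
BINARY_OP + → 38 + 38 = 76. Stack: [76]
LOAD_FAST b → push 1. Stack: [76, 1]
BINARY_OP % → 76 % 1 = 0. Stack: [0]
STORE_FAST z → z=0. Stack: []
LOAD_FAST_LOAD_FAST a,z → push 38,0. Stack: [38, 0]
BINARY_OP * → 38 * 0 = 0. Stack: [0]
LOAD_FAST a → push 38. Stack: [0, 38]
BINARY_OP % → 0 % 38 = 0. Stack: [0]
STORE_FAST t → t=0. Stack: []
LOAD_FAST_LOAD_FAST b,t → push 1,0. Stack: [1, 0]
COMPARE_OP bool(>) → 1 vs 0 = True. Stack: [True]
POP_JUMP_IF_FALSE → pop True; no jump. Stack: []
LOAD_FAST_LOAD_FAST a,b → push 38,1. Stack: [38, 1]
BINARY_OP - → 38 - 1 = 37. Stack: [37]
STORE_FAST n → n=37. Stack: []
LOAD_FAST n → push 37. Stack: [37]
RETURN_VALUE → return 37.

37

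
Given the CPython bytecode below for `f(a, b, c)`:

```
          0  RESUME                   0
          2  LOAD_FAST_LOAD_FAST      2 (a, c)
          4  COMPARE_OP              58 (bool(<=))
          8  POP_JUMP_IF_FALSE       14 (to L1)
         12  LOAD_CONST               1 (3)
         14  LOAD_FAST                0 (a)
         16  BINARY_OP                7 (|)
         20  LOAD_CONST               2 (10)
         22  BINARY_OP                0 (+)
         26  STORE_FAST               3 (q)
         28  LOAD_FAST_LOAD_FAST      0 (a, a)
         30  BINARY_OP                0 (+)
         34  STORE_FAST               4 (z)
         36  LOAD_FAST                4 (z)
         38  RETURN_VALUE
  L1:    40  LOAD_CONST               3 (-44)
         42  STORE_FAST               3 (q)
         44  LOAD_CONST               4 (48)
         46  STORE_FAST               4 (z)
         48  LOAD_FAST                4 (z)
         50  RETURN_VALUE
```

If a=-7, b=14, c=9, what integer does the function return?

-14

LOAD_FAST_LOAD_FAST a,c → push -7,9. Stack: [-7, 9]
COMPARE_OP bool(<=) → -7 vs 9 = True. Stack: [True]
POP_JUMP_IF_FALSE → pop True; no jump. Stack: []
LOAD_CONST → push 3. Stack: [3]
LOAD_FAST a → push -7. Stack: [3, -7]
BINARY_OP | → 3 | -7 = -5. Stack: [-5]
LOAD_CONST → push 10. Stack: [-5, 10]
BINARY_OP + → -5 + 10 = 5. Stack: [5]
STORE_FAST q → q=5. Stack: []
LOAD_FAST_LOAD_FAST a,a → push -7,-7. Stack: [-7, -7]
BINARY_OP + → -7 + -7 = -14. Stack: [-14]
STORE_FAST z → z=-14. Stack: []
LOAD_FAST z → push -14. Stack: [-14]
RETURN_VALUE → return -14.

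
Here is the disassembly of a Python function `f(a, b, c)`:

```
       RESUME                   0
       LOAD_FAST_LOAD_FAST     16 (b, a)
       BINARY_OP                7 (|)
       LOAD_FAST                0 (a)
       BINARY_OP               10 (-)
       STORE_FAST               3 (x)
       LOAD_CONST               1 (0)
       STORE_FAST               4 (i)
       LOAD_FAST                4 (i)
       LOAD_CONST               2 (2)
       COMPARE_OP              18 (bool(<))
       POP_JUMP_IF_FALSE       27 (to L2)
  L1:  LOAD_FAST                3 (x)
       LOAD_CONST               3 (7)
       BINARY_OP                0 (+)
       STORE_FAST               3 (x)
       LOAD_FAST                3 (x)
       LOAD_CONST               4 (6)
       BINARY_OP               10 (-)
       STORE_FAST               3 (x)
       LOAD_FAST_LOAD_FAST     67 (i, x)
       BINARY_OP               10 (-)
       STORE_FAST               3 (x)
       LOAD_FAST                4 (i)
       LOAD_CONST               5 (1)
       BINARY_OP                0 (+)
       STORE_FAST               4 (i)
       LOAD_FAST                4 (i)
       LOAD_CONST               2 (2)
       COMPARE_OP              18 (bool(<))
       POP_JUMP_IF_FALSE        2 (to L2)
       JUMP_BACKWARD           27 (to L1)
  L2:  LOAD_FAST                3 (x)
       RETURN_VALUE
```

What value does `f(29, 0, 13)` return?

1

LOAD_FAST_LOAD_FAST b,a → push 0,29. Stack: [0, 29]
BINARY_OP | → 0 | 29 = 29. Stack: [29]
LOAD_FAST a → push 29. Stack: [29, 29]
BINARY_OP - → 29 - 29 = 0. Stack: [0]
STORE_FAST x → x=0. Stack: []
LOAD_CONST → push 0. Stack: [0]
STORE_FAST i → i=0. Stack: []
LOAD_FAST i → push 0. Stack: [0]
LOAD_CONST → push 2. Stack: [0, 2]
COMPARE_OP bool(<) → 0 vs 2 = True. Stack: [True]
POP_JUMP_IF_FALSE → pop True; no jump. Stack: []
LOAD_FAST x → push 0. Stack: [0]
LOAD_CONST → push 7. Stack: [0, 7]
BINARY_OP + → 0 + 7 = 7. Stack: [7]
STORE_FAST x → x=7. Stack: []
LOAD_FAST x → push 7. Stack: [7]
LOAD_CONST → push 6. Stack: [7, 6]
BINARY_OP - → 7 - 6 = 1. Stack: [1]
STORE_FAST x → x=1. Stack: []
LOAD_FAST_LOAD_FAST i,x → push 0,1. Stack: [0, 1]
BINARY_OP - → 0 - 1 = -1. Stack: [-1]
STORE_FAST x → x=-1. Stack: []
LOAD_FAST i → push 0. Stack: [0]
LOAD_CONST → push 1. Stack: [0, 1]
BINARY_OP + → 0 + 1 = 1. Stack: [1]
STORE_FAST i → i=1. Stack: []
LOAD_FAST i → push 1. Stack: [1]
LOAD_CONST → push 2. Stack: [1, 2]
COMPARE_OP bool(<) → 1 vs 2 = True. Stack: [True]
POP_JUMP_IF_FALSE → pop True; no jump. Stack: []
LOAD_FAST x → push -1. Stack: [-1]
LOAD_CONST → push 7. Stack: [-1, 7]
BINARY_OP + → -1 + 7 = 6. Stack: [6]
STORE_FAST x → x=6. Stack: []
LOAD_FAST x → push 6. Stack: [6]
LOAD_CONST → push 6. Stack: [6, 6]
BINARY_OP - → 6 - 6 = 0. Stack: [0]
STORE_FAST x → x=0. Stack: []
LOAD_FAST_LOAD_FAST i,x → push 1,0. Stack: [1, 0]
BINARY_OP - → 1 - 0 = 1. Stack: [1]
STORE_FAST x → x=1. Stack: []
LOAD_FAST i → push 1. Stack: [1]
LOAD_CONST → push 1. Stack: [1, 1]
BINARY_OP + → 1 + 1 = 2. Stack: [2]
STORE_FAST i → i=2. Stack: []
LOAD_FAST i → push 2. Stack: [2]
LOAD_CONST → push 2. Stack: [2, 2]
COMPARE_OP bool(<) → 2 vs 2 = False. Stack: [False]
POP_JUMP_IF_FALSE → pop False; jump. Stack: []
LOAD_FAST x → push 1. Stack: [1]
RETURN_VALUE → return 1.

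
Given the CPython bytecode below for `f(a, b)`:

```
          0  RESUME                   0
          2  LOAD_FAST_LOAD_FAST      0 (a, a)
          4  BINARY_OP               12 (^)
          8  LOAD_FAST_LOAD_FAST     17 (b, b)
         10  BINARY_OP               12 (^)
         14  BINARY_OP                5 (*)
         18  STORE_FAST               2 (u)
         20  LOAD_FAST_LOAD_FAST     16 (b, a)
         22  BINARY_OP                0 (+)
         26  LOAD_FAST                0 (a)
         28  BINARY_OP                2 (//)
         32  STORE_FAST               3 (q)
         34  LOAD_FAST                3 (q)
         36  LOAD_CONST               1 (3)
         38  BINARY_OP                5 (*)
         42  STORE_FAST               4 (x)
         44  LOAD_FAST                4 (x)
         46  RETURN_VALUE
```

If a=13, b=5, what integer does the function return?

LOAD_FAST_LOAD_FAST a,a → push 13,13. Stack: [13, 13]
BINARY_OP ^ → 13 ^ 13 = 0. Stack: [0]
LOAD_FAST_LOAD_FAST b,b → push 5,5. Stack: [0, 5, 5]
BINARY_OP ^ → 5 ^ 5 = 0. Stack: [0, 0]
BINARY_OP * → 0 * 0 = 0. Stack: [0]
STORE_FAST u → u=0. Stack: []
LOAD_FAST_LOAD_FAST b,a → push 5,13. Stack: [5, 13]
BINARY_OP + → 5 + 13 = 18. Stack: [18]
LOAD_FAST a → push 13. Stack: [18, 13]
BINARY_OP // → 18 // 13 = 1. Stack: [1]
STORE_FAST q → q=1. Stack: []
LOAD_FAST q → push 1. Stack: [1]
LOAD_CONST → push 3. Stack: [1, 3]
BINARY_OP * → 1 * 3 = 3. Stack: [3]
STORE_FAST x → x=3. Stack: []
LOAD_FAST x → push 3. Stack: [3]
RETURN_VALUE → return 3.

3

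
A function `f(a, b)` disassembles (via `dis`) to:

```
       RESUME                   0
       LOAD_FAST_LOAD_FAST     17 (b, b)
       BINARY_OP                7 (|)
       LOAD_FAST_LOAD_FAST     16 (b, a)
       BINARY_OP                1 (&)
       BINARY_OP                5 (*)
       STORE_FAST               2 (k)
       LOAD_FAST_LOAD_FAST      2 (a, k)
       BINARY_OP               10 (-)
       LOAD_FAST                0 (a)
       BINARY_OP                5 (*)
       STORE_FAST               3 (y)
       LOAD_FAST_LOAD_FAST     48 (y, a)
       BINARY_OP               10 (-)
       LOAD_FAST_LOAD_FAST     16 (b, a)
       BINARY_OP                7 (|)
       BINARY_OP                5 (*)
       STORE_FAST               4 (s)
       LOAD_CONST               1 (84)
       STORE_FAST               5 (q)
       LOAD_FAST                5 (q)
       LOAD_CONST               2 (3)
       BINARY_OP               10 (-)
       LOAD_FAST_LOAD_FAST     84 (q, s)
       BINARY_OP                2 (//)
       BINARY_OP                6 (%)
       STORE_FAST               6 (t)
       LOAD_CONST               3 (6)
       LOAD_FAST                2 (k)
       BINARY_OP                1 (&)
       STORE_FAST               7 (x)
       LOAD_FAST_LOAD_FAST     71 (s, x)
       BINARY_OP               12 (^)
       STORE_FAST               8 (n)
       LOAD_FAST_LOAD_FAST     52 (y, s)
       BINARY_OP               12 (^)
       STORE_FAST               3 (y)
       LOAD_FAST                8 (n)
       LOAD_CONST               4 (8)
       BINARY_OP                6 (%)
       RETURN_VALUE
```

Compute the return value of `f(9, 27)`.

LOAD_FAST_LOAD_FAST b,b → push 27,27. Stack: [27, 27]
BINARY_OP | → 27 | 27 = 27. Stack: [27]
LOAD_FAST_LOAD_FAST b,a → push 27,9. Stack: [27, 27, 9]
BINARY_OP & → 27 & 9 = 9. Stack: [27, 9]
BINARY_OP * → 27 * 9 = 243. Stack: [243]
STORE_FAST k → k=243. Stack: []
LOAD_FAST_LOAD_FAST a,k → push 9,243. Stack: [9, 243]
BINARY_OP - → 9 - 243 = -234. Stack: [-234]
LOAD_FAST a → push 9. Stack: [-234, 9]
BINARY_OP * → -234 * 9 = -2106. Stack: [-2106]
STORE_FAST y → y=-2106. Stack: []
LOAD_FAST_LOAD_FAST y,a → push -2106,9. Stack: [-2106, 9]
BINARY_OP - → -2106 - 9 = -2115. Stack: [-2115]
LOAD_FAST_LOAD_FAST b,a → push 27,9. Stack: [-2115, 27, 9]
BINARY_OP | → 27 | 9 = 27. Stack: [-2115, 27]
BINARY_OP * → -2115 * 27 = -57105. Stack: [-57105]
STORE_FAST s → s=-57105. Stack: []
LOAD_CONST → push 84. Stack: [84]
STORE_FAST q → q=84. Stack: []
LOAD_FAST q → push 84. Stack: [84]
LOAD_CONST → push 3. Stack: [84, 3]
BINARY_OP - → 84 - 3 = 81. Stack: [81]
LOAD_FAST_LOAD_FAST q,s → push 84,-57105. Stack: [81, 84, -57105]
BINARY_OP // → 84 // -57105 = -1. Stack: [81, -1]
BINARY_OP % → 81 % -1 = 0. Stack: [0]
STORE_FAST t → t=0. Stack: []
LOAD_CONST → push 6. Stack: [6]
LOAD_FAST k → push 243. Stack: [6, 243]
BINARY_OP & → 6 & 243 = 2. Stack: [2]
STORE_FAST x → x=2. Stack: []
LOAD_FAST_LOAD_FAST s,x → push -57105,2. Stack: [-57105, 2]
BINARY_OP ^ → -57105 ^ 2 = -57107. Stack: [-57107]
STORE_FAST n → n=-57107. Stack: []
LOAD_FAST_LOAD_FAST y,s → push -2106,-57105. Stack: [-2106, -57105]
BINARY_OP ^ → -2106 ^ -57105 = 55081. Stack: [55081]
STORE_FAST y → y=55081. Stack: []
LOAD_FAST n → push -57107. Stack: [-57107]
LOAD_CONST → push 8. Stack: [-57107, 8]
BINARY_OP % → -57107 % 8 = 5. Stack: [5]
RETURN_VALUE → return 5.

5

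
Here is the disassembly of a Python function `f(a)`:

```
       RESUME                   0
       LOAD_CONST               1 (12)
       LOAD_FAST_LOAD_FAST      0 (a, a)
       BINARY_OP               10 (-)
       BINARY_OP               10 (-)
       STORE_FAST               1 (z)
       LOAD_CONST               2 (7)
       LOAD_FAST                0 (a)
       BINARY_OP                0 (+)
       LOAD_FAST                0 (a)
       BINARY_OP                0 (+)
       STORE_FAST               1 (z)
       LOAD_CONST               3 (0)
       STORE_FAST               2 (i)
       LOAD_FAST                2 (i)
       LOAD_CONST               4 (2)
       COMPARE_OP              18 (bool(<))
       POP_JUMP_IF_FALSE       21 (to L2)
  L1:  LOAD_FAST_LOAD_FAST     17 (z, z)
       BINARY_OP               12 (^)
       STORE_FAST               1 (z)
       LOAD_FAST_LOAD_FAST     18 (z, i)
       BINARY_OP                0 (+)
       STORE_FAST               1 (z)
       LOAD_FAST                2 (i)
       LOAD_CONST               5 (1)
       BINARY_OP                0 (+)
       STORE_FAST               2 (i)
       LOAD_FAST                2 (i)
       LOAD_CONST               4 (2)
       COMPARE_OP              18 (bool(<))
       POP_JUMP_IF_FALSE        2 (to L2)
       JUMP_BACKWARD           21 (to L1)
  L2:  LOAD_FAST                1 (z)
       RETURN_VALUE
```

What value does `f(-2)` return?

LOAD_CONST → push 12. Stack: [12]
LOAD_FAST_LOAD_FAST a,a → push -2,-2. Stack: [12, -2, -2]
BINARY_OP - → -2 - -2 = 0. Stack: [12, 0]
BINARY_OP - → 12 - 0 = 12. Stack: [12]
STORE_FAST z → z=12. Stack: []
LOAD_CONST → push 7. Stack: [7]
LOAD_FAST a → push -2. Stack: [7, -2]
BINARY_OP + → 7 + -2 = 5. Stack: [5]
LOAD_FAST a → push -2. Stack: [5, -2]
BINARY_OP + → 5 + -2 = 3. Stack: [3]
STORE_FAST z → z=3. Stack: []
LOAD_CONST → push 0. Stack: [0]
STORE_FAST i → i=0. Stack: []
LOAD_FAST i → push 0. Stack: [0]
LOAD_CONST → push 2. Stack: [0, 2]
COMPARE_OP bool(<) → 0 vs 2 = True. Stack: [True]
POP_JUMP_IF_FALSE → pop True; no jump. Stack: []
LOAD_FAST_LOAD_FAST z,z → push 3,3. Stack: [3, 3]
BINARY_OP ^ → 3 ^ 3 = 0. Stack: [0]
STORE_FAST z → z=0. Stack: []
LOAD_FAST_LOAD_FAST z,i → push 0,0. Stack: [0, 0]
BINARY_OP + → 0 + 0 = 0. Stack: [0]
STORE_FAST z → z=0. Stack: []
LOAD_FAST i → push 0. Stack: [0]
LOAD_CONST → push 1. Stack: [0, 1]
BINARY_OP + → 0 + 1 = 1. Stack: [1]
STORE_FAST i → i=1. Stack: []
LOAD_FAST i → push 1. Stack: [1]
LOAD_CONST → push 2. Stack: [1, 2]
COMPARE_OP bool(<) → 1 vs 2 = True. Stack: [True]
POP_JUMP_IF_FALSE → pop True; no jump. Stack: []
LOAD_FAST_LOAD_FAST z,z → push 0,0. Stack: [0, 0]
BINARY_OP ^ → 0 ^ 0 = 0. Stack: [0]
STORE_FAST z → z=0. Stack: []
LOAD_FAST_LOAD_FAST z,i → push 0,1. Stack: [0, 1]
BINARY_OP + → 0 + 1 = 1. Stack: [1]
STORE_FAST z → z=1. Stack: []
LOAD_FAST i → push 1. Stack: [1]
LOAD_CONST → push 1. Stack: [1, 1]
BINARY_OP + → 1 + 1 = 2. Stack: [2]
STORE_FAST i → i=2. Stack: []
LOAD_FAST i → push 2. Stack: [2]
LOAD_CONST → push 2. Stack: [2, 2]
COMPARE_OP bool(<) → 2 vs 2 = False. Stack: [False]
POP_JUMP_IF_FALSE → pop False; jump. Stack: []
LOAD_FAST z → push 1. Stack: [1]
RETURN_VALUE → return 1.

1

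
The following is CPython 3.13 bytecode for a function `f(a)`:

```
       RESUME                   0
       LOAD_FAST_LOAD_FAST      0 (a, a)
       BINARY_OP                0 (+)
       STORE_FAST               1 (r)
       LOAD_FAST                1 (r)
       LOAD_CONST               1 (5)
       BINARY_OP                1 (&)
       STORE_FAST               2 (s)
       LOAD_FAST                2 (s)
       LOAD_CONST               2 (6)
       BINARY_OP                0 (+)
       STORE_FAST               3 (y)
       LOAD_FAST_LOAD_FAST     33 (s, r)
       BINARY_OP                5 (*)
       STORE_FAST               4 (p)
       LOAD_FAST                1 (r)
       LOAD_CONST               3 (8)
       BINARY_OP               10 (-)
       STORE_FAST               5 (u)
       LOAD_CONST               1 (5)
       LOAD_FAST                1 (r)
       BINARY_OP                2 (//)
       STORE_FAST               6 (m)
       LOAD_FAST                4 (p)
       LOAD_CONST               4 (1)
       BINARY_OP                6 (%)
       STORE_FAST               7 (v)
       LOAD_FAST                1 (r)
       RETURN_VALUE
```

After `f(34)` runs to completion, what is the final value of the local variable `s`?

LOAD_FAST_LOAD_FAST a,a → push 34,34. Stack: [34, 34]
BINARY_OP + → 34 + 34 = 68. Stack: [68]
STORE_FAST r → r=68. Stack: []
LOAD_FAST r → push 68. Stack: [68]
LOAD_CONST → push 5. Stack: [68, 5]
BINARY_OP & → 68 & 5 = 4. Stack: [4]
STORE_FAST s → s=4. Stack: []
LOAD_FAST s → push 4. Stack: [4]
LOAD_CONST → push 6. Stack: [4, 6]
BINARY_OP + → 4 + 6 = 10. Stack: [10]
STORE_FAST y → y=10. Stack: []
LOAD_FAST_LOAD_FAST s,r → push 4,68. Stack: [4, 68]
BINARY_OP * → 4 * 68 = 272. Stack: [272]
STORE_FAST p → p=272. Stack: []
LOAD_FAST r → push 68. Stack: [68]
LOAD_CONST → push 8. Stack: [68, 8]
BINARY_OP - → 68 - 8 = 60. Stack: [60]
STORE_FAST u → u=60. Stack: []
LOAD_CONST → push 5. Stack: [5]
LOAD_FAST r → push 68. Stack: [5, 68]
BINARY_OP // → 5 // 68 = 0. Stack: [0]
STORE_FAST m → m=0. Stack: []
LOAD_FAST p → push 272. Stack: [272]
LOAD_CONST → push 1. Stack: [272, 1]
BINARY_OP % → 272 % 1 = 0. Stack: [0]
STORE_FAST v → v=0. Stack: []
LOAD_FAST r → push 68. Stack: [68]
RETURN_VALUE → return 68.

4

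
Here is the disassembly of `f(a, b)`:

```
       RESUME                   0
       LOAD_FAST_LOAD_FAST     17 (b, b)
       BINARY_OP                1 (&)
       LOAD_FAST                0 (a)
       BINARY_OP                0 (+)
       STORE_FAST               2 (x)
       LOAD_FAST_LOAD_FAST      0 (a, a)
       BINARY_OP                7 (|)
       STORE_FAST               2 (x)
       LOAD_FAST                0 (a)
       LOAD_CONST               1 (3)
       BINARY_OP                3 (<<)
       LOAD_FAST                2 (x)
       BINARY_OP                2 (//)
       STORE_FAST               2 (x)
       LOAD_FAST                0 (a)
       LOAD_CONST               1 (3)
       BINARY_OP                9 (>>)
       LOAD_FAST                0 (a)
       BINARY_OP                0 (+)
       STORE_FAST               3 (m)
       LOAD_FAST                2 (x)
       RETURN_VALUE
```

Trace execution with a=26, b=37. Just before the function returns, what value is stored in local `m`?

29

LOAD_FAST_LOAD_FAST b,b → push 37,37. Stack: [37, 37]
BINARY_OP & → 37 & 37 = 37. Stack: [37]
LOAD_FAST a → push 26. Stack: [37, 26]
BINARY_OP + → 37 + 26 = 63. Stack: [63]
STORE_FAST x → x=63. Stack: []
LOAD_FAST_LOAD_FAST a,a → push 26,26. Stack: [26, 26]
BINARY_OP | → 26 | 26 = 26. Stack: [26]
STORE_FAST x → x=26. Stack: []
LOAD_FAST a → push 26. Stack: [26]
LOAD_CONST → push 3. Stack: [26, 3]
BINARY_OP << → 26 << 3 = 208. Stack: [208]
LOAD_FAST x → push 26. Stack: [208, 26]
BINARY_OP // → 208 // 26 = 8. Stack: [8]
STORE_FAST x → x=8. Stack: []
LOAD_FAST a → push 26. Stack: [26]
LOAD_CONST → push 3. Stack: [26, 3]
BINARY_OP >> → 26 >> 3 = 3. Stack: [3]
LOAD_FAST a → push 26. Stack: [3, 26]
BINARY_OP + → 3 + 26 = 29. Stack: [29]
STORE_FAST m → m=29. Stack: []
LOAD_FAST x → push 8. Stack: [8]
RETURN_VALUE → return 8.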